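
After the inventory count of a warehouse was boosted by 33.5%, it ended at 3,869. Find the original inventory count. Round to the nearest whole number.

2,898

The overall multiplier applied was 1.335.
So the original inventory count was 3,869 ÷ 1.335 ≈ 2,898.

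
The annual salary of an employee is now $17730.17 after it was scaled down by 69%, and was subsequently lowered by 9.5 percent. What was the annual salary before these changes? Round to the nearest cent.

The overall multiplier applied was 0.31 × 0.905 = 0.28055.
So the original annual salary was $17730.17 ÷ 0.28055 ≈ $63197.90.

$63197.90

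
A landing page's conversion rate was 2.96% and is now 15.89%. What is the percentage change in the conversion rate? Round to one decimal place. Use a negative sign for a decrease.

The change is 15.89 − 2.96 = 12.93 percentage points.
Relative to the original 2.96%, that is 12.93 ÷ 2.96 ≈ 436.8%.

436.8%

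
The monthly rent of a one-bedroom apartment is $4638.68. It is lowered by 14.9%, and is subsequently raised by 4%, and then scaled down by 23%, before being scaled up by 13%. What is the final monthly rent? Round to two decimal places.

After the 14.9% decrease: $4638.68 × 0.851 = $3947.51668.
4% increase: $3947.51668 × 1.04 = $4105.4173472.
Apply the 23% decrease: $4105.4173472 × 0.77 = $3161.171357344.
13% increase: $3161.171357344 × 1.13 = $3572.12363379872 ≈ $3572.12.

$3572.12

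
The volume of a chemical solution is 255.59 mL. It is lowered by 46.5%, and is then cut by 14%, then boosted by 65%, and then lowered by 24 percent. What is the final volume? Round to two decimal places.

147.47 mL

Each change multiplies by a factor: 0.535 × 0.86 × 1.65 × 0.76 = 0.5769654.
255.59 × 0.5769654 = 147.466586586 ≈ 147.47.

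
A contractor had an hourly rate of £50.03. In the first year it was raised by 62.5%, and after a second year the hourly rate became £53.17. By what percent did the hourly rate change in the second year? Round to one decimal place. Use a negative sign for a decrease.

-34.6%

After the first year: £50.03 × 1.625 = £81.29875.
Second-year multiplier: £53.17 ÷ £81.29875 ≈ 0.65401.
That is a change of -34.6%.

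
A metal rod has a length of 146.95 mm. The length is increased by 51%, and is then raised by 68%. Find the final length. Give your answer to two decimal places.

372.78 mm

Each change multiplies by a factor: 1.51 × 1.68 = 2.5368.
146.95 × 2.5368 = 372.78276 ≈ 372.78.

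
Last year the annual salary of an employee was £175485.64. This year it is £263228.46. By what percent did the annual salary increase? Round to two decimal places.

50.00%

Change: £263228.46 − £175485.64 = £87742.82.
Relative to the original: £87742.82 ÷ £175485.64 = 50.00%.
So the annual salary increased by 50.00%.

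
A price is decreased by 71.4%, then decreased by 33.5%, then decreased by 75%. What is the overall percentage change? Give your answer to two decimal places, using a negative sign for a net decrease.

-95.25%

The combined multiplier is 0.286 × 0.665 × 0.25 = 0.0475475.
That corresponds to a decrease of 95.25%.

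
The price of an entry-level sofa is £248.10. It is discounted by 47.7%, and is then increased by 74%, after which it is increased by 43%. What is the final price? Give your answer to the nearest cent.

Each change multiplies by a factor: 0.523 × 1.74 × 1.43 = 1.3013286.
£248.10 × 1.3013286 = £322.85962566 ≈ £322.86.

£322.86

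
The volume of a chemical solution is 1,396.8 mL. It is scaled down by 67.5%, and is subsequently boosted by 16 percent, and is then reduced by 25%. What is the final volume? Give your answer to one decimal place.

Apply the 67.5% decrease: 1,396.8 × 0.325 = 453.96.
Apply the 16% increase: 453.96 × 1.16 = 526.5936.
25% decrease: 526.5936 × 0.75 = 394.9452 ≈ 394.9.

394.9 mL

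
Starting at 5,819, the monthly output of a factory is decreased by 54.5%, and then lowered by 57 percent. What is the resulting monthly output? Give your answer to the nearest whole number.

1,138

Apply the 54.5% decrease: 5,819 × 0.455 = 2647.645.
57% decrease: 2647.645 × 0.43 = 1138.48735 ≈ 1,138.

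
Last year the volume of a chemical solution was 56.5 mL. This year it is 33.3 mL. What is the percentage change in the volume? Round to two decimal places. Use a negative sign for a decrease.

Change: 33.3 − 56.5 = -23.2.
Relative to the original: -23.2 ÷ 56.5 ≈ -41.06%.

-41.06%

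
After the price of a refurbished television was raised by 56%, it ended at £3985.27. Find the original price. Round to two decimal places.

The overall multiplier applied was 1.56.
So the original price was £3985.27 ÷ 1.56 ≈ £2554.66.

£2554.66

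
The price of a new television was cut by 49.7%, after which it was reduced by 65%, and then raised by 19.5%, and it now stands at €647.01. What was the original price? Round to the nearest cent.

€3,075.44

Undoing the 19.5% increase: €647.01 ÷ 1.195 ≈ €541.430962.
Undoing the 65% decrease: €541.430962 ÷ 0.35 ≈ €1546.945606.
Undoing the 49.7% decrease: €1546.945606 ÷ 0.503 ≈ €3,075.44.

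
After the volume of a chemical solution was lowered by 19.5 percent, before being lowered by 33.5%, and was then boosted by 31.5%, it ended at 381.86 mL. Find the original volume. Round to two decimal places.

542.45 mL

Undoing the 31.5% increase: 381.86 ÷ 1.315 ≈ 290.387833.
Undoing the 33.5% decrease: 290.387833 ÷ 0.665 ≈ 436.673433.
Undoing the 19.5% decrease: 436.673433 ÷ 0.805 ≈ 542.45 mL.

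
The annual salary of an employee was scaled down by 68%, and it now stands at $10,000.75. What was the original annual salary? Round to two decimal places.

$31,252.34

The overall multiplier applied was 0.32.
So the original annual salary was $10,000.75 ÷ 0.32 ≈ $31,252.34.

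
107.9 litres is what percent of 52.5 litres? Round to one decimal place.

205.5%

107.9 litres ÷ 52.5 litres ≈ 205.5%.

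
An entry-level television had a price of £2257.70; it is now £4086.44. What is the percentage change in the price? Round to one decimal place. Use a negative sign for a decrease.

Change: £4086.44 − £2257.70 = £1828.74.
Relative to the original: £1828.74 ÷ £2257.70 ≈ 81.0%.

81.0%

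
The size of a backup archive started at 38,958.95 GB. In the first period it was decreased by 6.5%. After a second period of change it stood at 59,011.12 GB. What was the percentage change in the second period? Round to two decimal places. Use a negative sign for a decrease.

After the first period: 38,958.95 × 0.935 = 36426.61825.
Second-period multiplier: 59,011.12 ÷ 36426.61825 ≈ 1.62.
That is a change of 62.00%.

62.00%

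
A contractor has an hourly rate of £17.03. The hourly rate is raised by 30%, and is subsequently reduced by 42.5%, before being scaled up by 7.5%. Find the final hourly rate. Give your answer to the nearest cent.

Each change multiplies by a factor: 1.3 × 0.575 × 1.075 = 0.8035625.
£17.03 × 0.8035625 = £13.684669375 ≈ £13.68.

£13.68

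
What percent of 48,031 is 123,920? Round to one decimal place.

258.0%

123,920 ÷ 48,031 ≈ 258.0%.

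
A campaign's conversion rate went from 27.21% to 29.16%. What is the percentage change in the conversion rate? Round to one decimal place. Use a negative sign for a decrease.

7.2%

The change is 29.16 − 27.21 = 1.95 percentage points.
Relative to the original 27.21%, that is 1.95 ÷ 27.21 ≈ 7.2%.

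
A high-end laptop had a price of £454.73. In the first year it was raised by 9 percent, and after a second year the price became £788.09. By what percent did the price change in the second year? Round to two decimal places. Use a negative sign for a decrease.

After the first year: £454.73 × 1.09 = £495.6557.
Second-year multiplier: £788.09 ÷ £495.6557 ≈ 1.589995.
That is a change of 59.00%.

59.00%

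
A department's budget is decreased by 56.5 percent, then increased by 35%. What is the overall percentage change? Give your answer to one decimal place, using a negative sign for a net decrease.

-41.3%

A 56.5% decrease multiplies by 0.435.
Then a 35% increase: 0.435 × 1.35 = 0.58725.
Overall factor 0.58725, i.e. -41.3%.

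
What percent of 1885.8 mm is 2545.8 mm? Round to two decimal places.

135.00%

2545.8 mm ÷ 1885.8 mm ≈ 135.00%.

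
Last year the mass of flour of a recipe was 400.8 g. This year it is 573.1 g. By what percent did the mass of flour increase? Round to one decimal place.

43.0%

Change: 573.1 − 400.8 = 172.3.
Relative to the original: 172.3 ÷ 400.8 ≈ 43.0%.
So the mass of flour increased by 43.0%.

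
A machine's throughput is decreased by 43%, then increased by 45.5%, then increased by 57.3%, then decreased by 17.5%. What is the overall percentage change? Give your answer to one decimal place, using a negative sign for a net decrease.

7.6%

A 43% decrease multiplies by 0.57.
Then a 45.5% increase: 0.57 × 1.455 = 0.82935.
Then a 57.3% increase: 0.82935 × 1.573 = 1.30456755.
Then a 17.5% decrease: 1.30456755 × 0.825 = 1.07626822875.
Overall factor 1.07626822875, i.e. 7.6%.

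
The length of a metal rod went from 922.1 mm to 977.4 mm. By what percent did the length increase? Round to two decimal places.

Change: 977.4 − 922.1 = 55.3.
Relative to the original: 55.3 ÷ 922.1 ≈ 6.00%.
So the length increased by 6.00%.

6.00%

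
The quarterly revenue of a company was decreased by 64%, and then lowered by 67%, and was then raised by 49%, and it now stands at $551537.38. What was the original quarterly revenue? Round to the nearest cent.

$3115819.15

Undoing the 49% increase: $551537.38 ÷ 1.49 ≈ $370159.315436.
Undoing the 67% decrease: $370159.315436 ÷ 0.33 ≈ $1121694.895261.
Undoing the 64% decrease: $1121694.895261 ÷ 0.36 ≈ $3115819.15.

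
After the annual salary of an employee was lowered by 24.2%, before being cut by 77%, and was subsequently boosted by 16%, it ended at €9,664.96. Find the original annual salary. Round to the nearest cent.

Undoing the 16% increase: €9,664.96 ÷ 1.16 ≈ €8331.862069.
Undoing the 77% decrease: €8331.862069 ÷ 0.23 ≈ €36225.487257.
Undoing the 24.2% decrease: €36225.487257 ÷ 0.758 ≈ €47,790.88.

€47,790.88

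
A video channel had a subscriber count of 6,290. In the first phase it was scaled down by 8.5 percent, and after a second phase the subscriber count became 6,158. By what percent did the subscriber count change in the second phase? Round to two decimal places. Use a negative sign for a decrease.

7.00%

After the first phase: 6,290 × 0.915 = 5755.35.
Second-phase multiplier: 6,158 ÷ 5755.35 ≈ 1.069961.
That is a change of 7.00%.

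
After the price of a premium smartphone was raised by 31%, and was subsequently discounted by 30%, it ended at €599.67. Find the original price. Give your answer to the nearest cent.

Undoing the 30% decrease: €599.67 ÷ 0.7 ≈ €856.671429.
Undoing the 31% increase: €856.671429 ÷ 1.31 ≈ €653.95.

€653.95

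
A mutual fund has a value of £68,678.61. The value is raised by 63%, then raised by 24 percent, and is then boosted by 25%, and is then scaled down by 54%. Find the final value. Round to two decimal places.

£79,817.59

Apply the 63% increase: £68,678.61 × 1.63 = £111946.1343.
Apply the 24% increase: £111946.1343 × 1.24 = £138813.206532.
After the 25% increase: £138813.206532 × 1.25 = £173516.508165.
Apply the 54% decrease: £173516.508165 × 0.46 = £79817.5937559 ≈ £79,817.59.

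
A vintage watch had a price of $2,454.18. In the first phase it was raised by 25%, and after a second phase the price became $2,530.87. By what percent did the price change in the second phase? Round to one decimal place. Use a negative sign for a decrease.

After the first phase: $2,454.18 × 1.25 = $3067.725.
Second-phase multiplier: $2,530.87 ÷ $3067.725 ≈ 0.825.
That is a change of -17.5%.

-17.5%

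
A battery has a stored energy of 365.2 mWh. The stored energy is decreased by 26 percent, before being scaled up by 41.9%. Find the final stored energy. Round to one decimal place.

383.5 mWh

After the 26% decrease: 365.2 × 0.74 = 270.248.
Apply the 41.9% increase: 270.248 × 1.419 = 383.481912 ≈ 383.5.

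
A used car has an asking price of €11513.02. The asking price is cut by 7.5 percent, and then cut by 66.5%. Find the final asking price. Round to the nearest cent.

€3567.60

Each change multiplies by a factor: 0.925 × 0.335 = 0.309875.
€11513.02 × 0.309875 = €3567.5970725 ≈ €3567.60.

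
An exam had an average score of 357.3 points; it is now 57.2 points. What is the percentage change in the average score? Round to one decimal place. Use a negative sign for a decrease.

-84.0%

Change: 57.2 − 357.3 = -300.1.
Relative to the original: -300.1 ÷ 357.3 ≈ -84.0%.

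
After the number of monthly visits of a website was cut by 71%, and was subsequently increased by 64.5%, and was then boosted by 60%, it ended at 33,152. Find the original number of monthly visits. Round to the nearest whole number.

The overall multiplier applied was 0.29 × 1.645 × 1.6 = 0.76328.
So the original number of monthly visits was 33,152 ÷ 0.76328 ≈ 43,434.

43,434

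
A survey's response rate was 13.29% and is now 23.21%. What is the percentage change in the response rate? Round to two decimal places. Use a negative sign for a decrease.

74.64%

The change is 23.21 − 13.29 = 9.92 percentage points.
Relative to the original 13.29%, that is 9.92 ÷ 13.29 ≈ 74.64%.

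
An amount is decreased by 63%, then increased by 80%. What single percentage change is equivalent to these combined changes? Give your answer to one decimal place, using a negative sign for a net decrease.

The combined multiplier is 0.37 × 1.8 = 0.666.
That corresponds to a decrease of 33.4%.

-33.4%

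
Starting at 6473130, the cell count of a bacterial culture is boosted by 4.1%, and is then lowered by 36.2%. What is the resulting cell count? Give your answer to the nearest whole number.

4299181

Apply the 4.1% increase: 6473130 × 1.041 = 6738528.33.
Apply the 36.2% decrease: 6738528.33 × 0.638 = 4299181.07454 ≈ 4299181.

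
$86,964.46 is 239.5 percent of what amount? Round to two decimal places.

$36,310.84

$86,964.46 ÷ 2.395 ≈ $36,310.84.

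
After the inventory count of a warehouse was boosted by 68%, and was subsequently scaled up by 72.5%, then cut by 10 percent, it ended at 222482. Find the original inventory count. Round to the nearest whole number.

85301

Undoing the 10% decrease: 222482 ÷ 0.9 ≈ 247202.222222.
Undoing the 72.5% increase: 247202.222222 ÷ 1.725 ≈ 143305.636071.
Undoing the 68% increase: 143305.636071 ÷ 1.68 ≈ 85301.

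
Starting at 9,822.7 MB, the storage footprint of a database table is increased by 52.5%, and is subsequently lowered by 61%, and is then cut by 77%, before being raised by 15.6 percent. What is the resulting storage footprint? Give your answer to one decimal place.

Each change multiplies by a factor: 1.525 × 0.39 × 0.23 × 1.156 = 0.15813213.
9,822.7 × 0.15813213 = 1553.284473351 ≈ 1,553.3.

1,553.3 MB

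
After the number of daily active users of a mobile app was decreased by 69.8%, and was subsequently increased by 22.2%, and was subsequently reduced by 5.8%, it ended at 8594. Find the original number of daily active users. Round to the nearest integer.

Undoing the 5.8% decrease: 8594 ÷ 0.942 ≈ 9123.142251.
Undoing the 22.2% increase: 9123.142251 ÷ 1.222 ≈ 7465.746523.
Undoing the 69.8% decrease: 7465.746523 ÷ 0.302 ≈ 24721.

24721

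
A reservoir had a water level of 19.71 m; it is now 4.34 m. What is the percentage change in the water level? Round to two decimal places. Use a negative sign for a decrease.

-77.98%

Change: 4.34 − 19.71 = -15.37.
Relative to the original: -15.37 ÷ 19.71 ≈ -77.98%.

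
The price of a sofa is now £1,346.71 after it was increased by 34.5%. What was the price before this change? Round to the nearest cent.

£1,001.27

The overall multiplier applied was 1.345.
So the original price was £1,346.71 ÷ 1.345 ≈ £1,001.27.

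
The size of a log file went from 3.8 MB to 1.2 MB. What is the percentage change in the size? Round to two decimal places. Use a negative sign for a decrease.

-68.42%

Change: 1.2 − 3.8 = -2.6.
Relative to the original: -2.6 ÷ 3.8 ≈ -68.42%.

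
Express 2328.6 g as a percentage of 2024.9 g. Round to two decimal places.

2328.6 g ÷ 2024.9 g ≈ 115.00%.

115.00%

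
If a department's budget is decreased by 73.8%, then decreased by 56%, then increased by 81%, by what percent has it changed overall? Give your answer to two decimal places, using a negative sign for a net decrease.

-79.13%

The combined multiplier is 0.262 × 0.44 × 1.81 = 0.2086568.
That corresponds to a decrease of 79.13%.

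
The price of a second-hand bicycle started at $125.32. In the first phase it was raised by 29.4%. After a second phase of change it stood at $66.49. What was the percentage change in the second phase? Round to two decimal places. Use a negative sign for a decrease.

-59.00%

After the first phase: $125.32 × 1.294 = $162.16408.
Second-phase multiplier: $66.49 ÷ $162.16408 ≈ 0.410017.
That is a change of -59.00%.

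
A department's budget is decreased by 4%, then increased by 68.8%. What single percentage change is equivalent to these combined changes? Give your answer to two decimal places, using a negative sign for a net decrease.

A 4% decrease multiplies by 0.96.
Then a 68.8% increase: 0.96 × 1.688 = 1.62048.
Overall factor 1.62048, i.e. 62.05%.

62.05%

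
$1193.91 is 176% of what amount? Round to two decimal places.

$1193.91 ÷ 1.76 ≈ $678.36.

$678.36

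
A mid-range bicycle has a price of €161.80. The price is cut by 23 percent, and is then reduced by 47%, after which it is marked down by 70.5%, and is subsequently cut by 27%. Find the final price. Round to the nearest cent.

€14.22

Each change multiplies by a factor: 0.77 × 0.53 × 0.295 × 0.73 = 0.087884335.
€161.80 × 0.087884335 = €14.219685403 ≈ €14.22.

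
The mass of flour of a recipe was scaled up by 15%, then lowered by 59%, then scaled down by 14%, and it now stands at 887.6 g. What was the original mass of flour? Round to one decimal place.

2189.0 g

The overall multiplier applied was 1.15 × 0.41 × 0.86 = 0.40549.
So the original mass of flour was 887.6 ÷ 0.40549 ≈ 2189.0 g.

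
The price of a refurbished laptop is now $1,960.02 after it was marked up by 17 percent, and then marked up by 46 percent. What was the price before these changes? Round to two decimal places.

Undoing the 46% increase: $1,960.02 ÷ 1.46 ≈ $1342.479452.
Undoing the 17% increase: $1342.479452 ÷ 1.17 ≈ $1,147.42.

$1,147.42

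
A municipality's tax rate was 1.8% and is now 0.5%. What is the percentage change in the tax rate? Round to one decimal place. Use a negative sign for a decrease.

The change is 0.5 − 1.8 = -1.3 percentage points.
Relative to the original 1.8%, that is -1.3 ÷ 1.8 ≈ -72.2%.

-72.2%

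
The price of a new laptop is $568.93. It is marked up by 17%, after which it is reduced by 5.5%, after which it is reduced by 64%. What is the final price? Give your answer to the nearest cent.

$226.45

17% increase: $568.93 × 1.17 = $665.6481.
After the 5.5% decrease: $665.6481 × 0.945 = $629.0374545.
64% decrease: $629.0374545 × 0.36 = $226.45348362 ≈ $226.45.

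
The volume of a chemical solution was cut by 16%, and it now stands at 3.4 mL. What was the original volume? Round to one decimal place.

The overall multiplier applied was 0.84.
So the original volume was 3.4 ÷ 0.84 ≈ 4.0 mL.

4.0 mL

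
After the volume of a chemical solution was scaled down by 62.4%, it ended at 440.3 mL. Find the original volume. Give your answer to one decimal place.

1171.0 mL

The overall multiplier applied was 0.376.
So the original volume was 440.3 ÷ 0.376 ≈ 1171.0 mL.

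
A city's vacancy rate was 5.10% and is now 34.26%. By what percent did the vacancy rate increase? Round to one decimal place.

The change is 34.26 − 5.10 = 29.16 percentage points.
Relative to the original 5.10%, that is 29.16 ÷ 5.10 ≈ 571.8%.
So the vacancy rate rose by 571.8%.

571.8%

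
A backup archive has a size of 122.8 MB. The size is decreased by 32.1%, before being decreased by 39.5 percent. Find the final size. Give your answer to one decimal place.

32.1% decrease: 122.8 × 0.679 = 83.3812.
Apply the 39.5% decrease: 83.3812 × 0.605 = 50.445626 ≈ 50.4.

50.4 MB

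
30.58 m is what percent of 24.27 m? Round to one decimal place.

126.0%

30.58 m ÷ 24.27 m ≈ 126.0%.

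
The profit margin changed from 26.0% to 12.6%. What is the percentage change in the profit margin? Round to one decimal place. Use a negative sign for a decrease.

The change is 12.6 − 26.0 = -13.4 percentage points.
Relative to the original 26.0%, that is -13.4 ÷ 26.0 ≈ -51.5%.

-51.5%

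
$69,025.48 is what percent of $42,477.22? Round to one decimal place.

$69,025.48 ÷ $42,477.22 ≈ 162.5%.

162.5%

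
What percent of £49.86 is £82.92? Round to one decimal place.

166.3%

£82.92 ÷ £49.86 ≈ 166.3%.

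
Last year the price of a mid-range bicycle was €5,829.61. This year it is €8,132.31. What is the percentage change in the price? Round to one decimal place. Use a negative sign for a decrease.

Change: €8,132.31 − €5,829.61 = €2,302.70.
Relative to the original: €2,302.70 ÷ €5,829.61 ≈ 39.5%.

39.5%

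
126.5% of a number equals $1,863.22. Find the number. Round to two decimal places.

$1,863.22 ÷ 1.265 ≈ $1,472.90.

$1,472.90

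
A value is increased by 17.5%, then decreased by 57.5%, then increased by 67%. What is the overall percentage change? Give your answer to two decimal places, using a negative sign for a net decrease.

-16.60%

A 17.5% increase multiplies by 1.175.
Then a 57.5% decrease: 1.175 × 0.425 = 0.499375.
Then a 67% increase: 0.499375 × 1.67 = 0.83395625.
Overall factor 0.83395625, i.e. -16.60%.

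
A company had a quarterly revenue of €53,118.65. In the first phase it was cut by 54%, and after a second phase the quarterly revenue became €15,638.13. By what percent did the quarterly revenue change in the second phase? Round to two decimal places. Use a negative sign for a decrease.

-36.00%

After the first phase: €53,118.65 × 0.46 = €24434.579.
Second-phase multiplier: €15,638.13 ÷ €24434.579 ≈ 0.64.
That is a change of -36.00%.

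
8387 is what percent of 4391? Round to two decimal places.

191.00%

8387 ÷ 4391 ≈ 191.00%.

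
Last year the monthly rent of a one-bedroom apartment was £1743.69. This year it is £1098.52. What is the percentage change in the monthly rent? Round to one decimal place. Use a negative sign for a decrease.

Change: £1098.52 − £1743.69 = -£645.17.
Relative to the original: -£645.17 ÷ £1743.69 ≈ -37.0%.

-37.0%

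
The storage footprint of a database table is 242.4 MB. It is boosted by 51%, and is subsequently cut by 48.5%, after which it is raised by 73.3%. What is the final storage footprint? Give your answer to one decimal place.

326.7 MB

Each change multiplies by a factor: 1.51 × 0.515 × 1.733 = 1.34766745.
242.4 × 1.34766745 = 326.67458988 ≈ 326.7.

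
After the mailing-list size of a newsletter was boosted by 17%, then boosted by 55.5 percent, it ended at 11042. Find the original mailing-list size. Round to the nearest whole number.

6069

The overall multiplier applied was 1.17 × 1.555 = 1.81935.
So the original mailing-list size was 11042 ÷ 1.81935 ≈ 6069.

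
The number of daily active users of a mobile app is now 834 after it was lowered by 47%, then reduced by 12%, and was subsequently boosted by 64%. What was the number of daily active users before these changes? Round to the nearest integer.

Undoing the 64% increase: 834 ÷ 1.64 ≈ 508.536585.
Undoing the 12% decrease: 508.536585 ÷ 0.88 ≈ 577.882483.
Undoing the 47% decrease: 577.882483 ÷ 0.53 ≈ 1,090.

1,090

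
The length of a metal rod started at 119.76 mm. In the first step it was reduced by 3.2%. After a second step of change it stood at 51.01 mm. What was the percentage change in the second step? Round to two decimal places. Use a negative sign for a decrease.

-56.00%

After the first step: 119.76 × 0.968 = 115.92768.
Second-step multiplier: 51.01 ÷ 115.92768 ≈ 0.440016.
That is a change of -56.00%.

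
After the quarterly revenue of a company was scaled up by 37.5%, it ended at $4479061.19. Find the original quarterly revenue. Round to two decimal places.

The overall multiplier applied was 1.375.
So the original quarterly revenue was $4479061.19 ÷ 1.375 ≈ $3257499.05.

$3257499.05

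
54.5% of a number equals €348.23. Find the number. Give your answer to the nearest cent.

€638.95

€348.23 ÷ 0.545 ≈ €638.95.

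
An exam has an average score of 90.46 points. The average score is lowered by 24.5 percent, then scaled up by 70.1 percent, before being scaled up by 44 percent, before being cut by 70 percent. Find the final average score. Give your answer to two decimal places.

50.19 points

Each change multiplies by a factor: 0.755 × 1.701 × 1.44 × 0.3 = 0.55479816.
90.46 × 0.55479816 = 50.1870415536 ≈ 50.19.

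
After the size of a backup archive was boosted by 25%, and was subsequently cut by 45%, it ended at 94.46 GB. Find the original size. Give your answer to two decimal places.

137.40 GB

The overall multiplier applied was 1.25 × 0.55 = 0.6875.
So the original size was 94.46 ÷ 0.6875 ≈ 137.40 GB.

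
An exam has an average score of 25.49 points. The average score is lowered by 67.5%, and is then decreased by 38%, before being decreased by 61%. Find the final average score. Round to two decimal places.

Apply the 67.5% decrease: 25.49 × 0.325 = 8.28425.
After the 38% decrease: 8.28425 × 0.62 = 5.136235.
Apply the 61% decrease: 5.136235 × 0.39 = 2.00313165 ≈ 2.00.

2.00 points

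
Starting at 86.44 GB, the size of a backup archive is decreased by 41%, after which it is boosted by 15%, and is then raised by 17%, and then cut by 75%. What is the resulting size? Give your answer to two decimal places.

After the 41% decrease: 86.44 × 0.59 = 50.9996.
Apply the 15% increase: 50.9996 × 1.15 = 58.64954.
After the 17% increase: 58.64954 × 1.17 = 68.6199618.
After the 75% decrease: 68.6199618 × 0.25 = 17.15499045 ≈ 17.15.

17.15 GB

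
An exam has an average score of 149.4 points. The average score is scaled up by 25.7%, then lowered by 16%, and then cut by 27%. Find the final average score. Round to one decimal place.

115.2 points

Each change multiplies by a factor: 1.257 × 0.84 × 0.73 = 0.7707924.
149.4 × 0.7707924 = 115.15638456 ≈ 115.2.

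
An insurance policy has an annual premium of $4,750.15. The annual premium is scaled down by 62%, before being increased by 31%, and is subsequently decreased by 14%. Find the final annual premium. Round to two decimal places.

$2,033.58

Each change multiplies by a factor: 0.38 × 1.31 × 0.86 = 0.428108.
$4,750.15 × 0.428108 = $2033.5772162 ≈ $2,033.58.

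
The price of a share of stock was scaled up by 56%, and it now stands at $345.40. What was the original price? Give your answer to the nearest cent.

$221.41

The overall multiplier applied was 1.56.
So the original price was $345.40 ÷ 1.56 ≈ $221.41.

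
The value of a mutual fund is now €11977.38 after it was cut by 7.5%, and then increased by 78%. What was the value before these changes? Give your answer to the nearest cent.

The overall multiplier applied was 0.925 × 1.78 = 1.6465.
So the original value was €11977.38 ÷ 1.6465 ≈ €7274.45.

€7274.45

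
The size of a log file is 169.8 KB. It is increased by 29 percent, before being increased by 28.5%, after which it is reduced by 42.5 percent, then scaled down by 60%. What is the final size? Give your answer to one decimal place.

64.7 KB

Apply the 29% increase: 169.8 × 1.29 = 219.042.
28.5% increase: 219.042 × 1.285 = 281.46897.
After the 42.5% decrease: 281.46897 × 0.575 = 161.84465775.
After the 60% decrease: 161.84465775 × 0.4 = 64.7378631 ≈ 64.7.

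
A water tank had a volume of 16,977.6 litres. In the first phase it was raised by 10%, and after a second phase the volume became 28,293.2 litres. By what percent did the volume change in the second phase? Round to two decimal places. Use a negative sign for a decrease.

After the first phase: 16,977.6 × 1.1 = 18675.36.
Second-phase multiplier: 28,293.2 ÷ 18675.36 ≈ 1.515002.
That is a change of 51.50%.

51.50%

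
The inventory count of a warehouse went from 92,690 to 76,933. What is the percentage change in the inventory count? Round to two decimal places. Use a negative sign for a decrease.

Change: 76,933 − 92,690 = -15,757.
Relative to the original: -15,757 ÷ 92,690 ≈ -17.00%.

-17.00%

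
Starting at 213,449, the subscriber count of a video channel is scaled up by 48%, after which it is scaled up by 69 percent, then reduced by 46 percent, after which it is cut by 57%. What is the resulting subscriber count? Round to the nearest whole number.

Each change multiplies by a factor: 1.48 × 1.69 × 0.54 × 0.43 = 0.58077864.
213,449 × 0.58077864 = 123966.61992936 ≈ 123,967.

123,967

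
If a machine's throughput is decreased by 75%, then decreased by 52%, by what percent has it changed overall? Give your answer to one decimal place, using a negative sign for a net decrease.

A 75% decrease multiplies by 0.25.
Then a 52% decrease: 0.25 × 0.48 = 0.12.
Overall factor 0.12, i.e. -88.0%.

-88.0%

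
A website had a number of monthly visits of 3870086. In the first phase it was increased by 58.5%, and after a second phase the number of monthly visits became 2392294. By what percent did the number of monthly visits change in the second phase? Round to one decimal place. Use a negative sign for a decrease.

-61.0%

After the first phase: 3870086 × 1.585 = 6134086.31.
Second-phase multiplier: 2392294 ÷ 6134086.31 ≈ 0.39.
That is a change of -61.0%.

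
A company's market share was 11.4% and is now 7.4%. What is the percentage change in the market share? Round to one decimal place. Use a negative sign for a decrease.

-35.1%

The change is 7.4 − 11.4 = -4.0 percentage points.
Relative to the original 11.4%, that is -4.0 ÷ 11.4 ≈ -35.1%.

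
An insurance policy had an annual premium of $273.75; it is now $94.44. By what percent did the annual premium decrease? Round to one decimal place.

65.5%

Change: $94.44 − $273.75 = -$179.31.
Relative to the original: -$179.31 ÷ $273.75 ≈ -65.5%.
So the annual premium decreased by 65.5%.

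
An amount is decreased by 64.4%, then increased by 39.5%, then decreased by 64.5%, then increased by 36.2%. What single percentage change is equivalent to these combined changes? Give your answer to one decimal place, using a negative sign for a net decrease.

The combined multiplier is 0.356 × 1.395 × 0.355 × 1.362 = 0.2401207362.
That corresponds to a decrease of 76.0%.

-76.0%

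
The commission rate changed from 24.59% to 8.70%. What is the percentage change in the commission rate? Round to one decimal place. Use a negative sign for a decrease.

The change is 8.70 − 24.59 = -15.89 percentage points.
Relative to the original 24.59%, that is -15.89 ÷ 24.59 ≈ -64.6%.

-64.6%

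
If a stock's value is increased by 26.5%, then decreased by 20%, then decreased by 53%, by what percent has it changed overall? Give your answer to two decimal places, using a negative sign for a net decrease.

The combined multiplier is 1.265 × 0.8 × 0.47 = 0.47564.
That corresponds to a decrease of 52.44%.

-52.44%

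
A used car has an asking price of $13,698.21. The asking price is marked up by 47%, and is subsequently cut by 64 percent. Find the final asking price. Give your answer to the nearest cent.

47% increase: $13,698.21 × 1.47 = $20136.3687.
64% decrease: $20136.3687 × 0.36 = $7249.092732 ≈ $7,249.09.

$7,249.09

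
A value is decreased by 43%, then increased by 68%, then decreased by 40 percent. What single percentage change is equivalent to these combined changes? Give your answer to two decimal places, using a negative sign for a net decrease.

A 43% decrease multiplies by 0.57.
Then a 68% increase: 0.57 × 1.68 = 0.9576.
Then a 40% decrease: 0.9576 × 0.6 = 0.57456.
Overall factor 0.57456, i.e. -42.54%.

-42.54%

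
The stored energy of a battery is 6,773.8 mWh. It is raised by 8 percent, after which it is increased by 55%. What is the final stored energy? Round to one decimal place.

Each change multiplies by a factor: 1.08 × 1.55 = 1.674.
6,773.8 × 1.674 = 11339.3412 ≈ 11,339.3.

11,339.3 mWh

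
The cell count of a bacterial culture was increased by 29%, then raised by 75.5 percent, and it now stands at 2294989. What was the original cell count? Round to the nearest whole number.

The overall multiplier applied was 1.29 × 1.755 = 2.26395.
So the original cell count was 2294989 ÷ 2.26395 ≈ 1013710.

1013710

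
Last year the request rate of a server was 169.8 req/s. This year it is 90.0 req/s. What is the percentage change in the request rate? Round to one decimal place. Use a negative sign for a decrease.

-47.0%

Change: 90.0 − 169.8 = -79.8.
Relative to the original: -79.8 ÷ 169.8 ≈ -47.0%.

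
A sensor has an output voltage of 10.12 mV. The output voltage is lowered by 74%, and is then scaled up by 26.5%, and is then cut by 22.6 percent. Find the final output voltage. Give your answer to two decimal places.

74% decrease: 10.12 × 0.26 = 2.6312.
26.5% increase: 2.6312 × 1.265 = 3.328468.
22.6% decrease: 3.328468 × 0.774 = 2.576234232 ≈ 2.58.

2.58 mV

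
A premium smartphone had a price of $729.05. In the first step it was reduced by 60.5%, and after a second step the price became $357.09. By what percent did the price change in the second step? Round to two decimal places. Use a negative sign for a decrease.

24.00%

After the first step: $729.05 × 0.395 = $287.97475.
Second-step multiplier: $357.09 ÷ $287.97475 ≈ 1.240005.
That is a change of 24.00%.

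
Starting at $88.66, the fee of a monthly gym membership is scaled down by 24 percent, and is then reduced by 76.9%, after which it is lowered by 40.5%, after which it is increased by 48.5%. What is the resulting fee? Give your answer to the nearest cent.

After the 24% decrease: $88.66 × 0.76 = $67.3816.
Apply the 76.9% decrease: $67.3816 × 0.231 = $15.5651496.
Apply the 40.5% decrease: $15.5651496 × 0.595 = $9.261264012.
After the 48.5% increase: $9.261264012 × 1.485 = $13.75297705782 ≈ $13.75.

$13.75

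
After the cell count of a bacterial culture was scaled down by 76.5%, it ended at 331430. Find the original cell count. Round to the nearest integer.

The overall multiplier applied was 0.235.
So the original cell count was 331430 ÷ 0.235 ≈ 1410340.

1410340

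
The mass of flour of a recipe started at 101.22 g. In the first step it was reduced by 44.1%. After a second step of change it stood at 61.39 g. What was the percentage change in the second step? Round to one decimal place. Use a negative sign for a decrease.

8.5%

After the first step: 101.22 × 0.559 = 56.58198.
Second-step multiplier: 61.39 ÷ 56.58198 ≈ 1.08497.
That is a change of 8.5%.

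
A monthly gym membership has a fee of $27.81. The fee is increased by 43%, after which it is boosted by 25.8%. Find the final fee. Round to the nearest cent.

43% increase: $27.81 × 1.43 = $39.7683.
Apply the 25.8% increase: $39.7683 × 1.258 = $50.0285214 ≈ $50.03.

$50.03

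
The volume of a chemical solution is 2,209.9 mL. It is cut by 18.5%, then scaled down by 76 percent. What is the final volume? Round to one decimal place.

Each change multiplies by a factor: 0.815 × 0.24 = 0.1956.
2,209.9 × 0.1956 = 432.25644 ≈ 432.3.

432.3 mL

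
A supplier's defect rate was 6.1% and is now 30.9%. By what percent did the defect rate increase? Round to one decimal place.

406.6%

The change is 30.9 − 6.1 = 24.8 percentage points.
Relative to the original 6.1%, that is 24.8 ÷ 6.1 ≈ 406.6%.
So the defect rate rose by 406.6%.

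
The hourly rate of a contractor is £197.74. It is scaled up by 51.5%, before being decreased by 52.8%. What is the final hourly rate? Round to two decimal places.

£141.40

Each change multiplies by a factor: 1.515 × 0.472 = 0.71508.
£197.74 × 0.71508 = £141.3999192 ≈ £141.40.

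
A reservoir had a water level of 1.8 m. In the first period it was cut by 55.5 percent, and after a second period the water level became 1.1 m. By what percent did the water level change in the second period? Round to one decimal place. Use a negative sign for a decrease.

After the first period: 1.8 × 0.445 = 0.801.
Second-period multiplier: 1.1 ÷ 0.801 ≈ 1.37328.
That is a change of 37.3%.

37.3%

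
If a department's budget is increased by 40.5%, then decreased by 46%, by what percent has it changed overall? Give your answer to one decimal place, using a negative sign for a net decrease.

-24.1%

A 40.5% increase multiplies by 1.405.
Then a 46% decrease: 1.405 × 0.54 = 0.7587.
Overall factor 0.7587, i.e. -24.1%.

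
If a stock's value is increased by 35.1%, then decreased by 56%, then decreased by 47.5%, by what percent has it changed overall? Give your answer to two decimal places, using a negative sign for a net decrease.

-68.79%

A 35.1% increase multiplies by 1.351.
Then a 56% decrease: 1.351 × 0.44 = 0.59444.
Then a 47.5% decrease: 0.59444 × 0.525 = 0.312081.
Overall factor 0.312081, i.e. -68.79%.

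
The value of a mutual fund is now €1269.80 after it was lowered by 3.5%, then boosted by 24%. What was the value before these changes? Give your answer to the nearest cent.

Undoing the 24% increase: €1269.80 ÷ 1.24 ≈ €1024.032258.
Undoing the 3.5% decrease: €1024.032258 ÷ 0.965 ≈ €1061.17.

€1061.17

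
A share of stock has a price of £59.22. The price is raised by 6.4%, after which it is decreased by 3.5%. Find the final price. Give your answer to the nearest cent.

£60.80

Apply the 6.4% increase: £59.22 × 1.064 = £63.01008.
3.5% decrease: £63.01008 × 0.965 = £60.8047272 ≈ £60.80.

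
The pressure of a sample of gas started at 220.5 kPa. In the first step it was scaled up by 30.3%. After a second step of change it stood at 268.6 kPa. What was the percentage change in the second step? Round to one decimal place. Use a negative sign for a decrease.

After the first step: 220.5 × 1.303 = 287.3115.
Second-step multiplier: 268.6 ÷ 287.3115 ≈ 0.93487.
That is a change of -6.5%.

-6.5%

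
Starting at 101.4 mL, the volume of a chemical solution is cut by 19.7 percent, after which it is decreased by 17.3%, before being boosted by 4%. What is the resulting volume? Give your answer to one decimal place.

70.0 mL

Each change multiplies by a factor: 0.803 × 0.827 × 1.04 = 0.69064424.
101.4 × 0.69064424 = 70.031325936 ≈ 70.0.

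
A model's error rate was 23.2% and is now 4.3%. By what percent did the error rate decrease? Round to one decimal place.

81.5%

The change is 4.3 − 23.2 = -18.9 percentage points.
Relative to the original 23.2%, that is -18.9 ÷ 23.2 ≈ -81.5%.
So the error rate fell by 81.5%.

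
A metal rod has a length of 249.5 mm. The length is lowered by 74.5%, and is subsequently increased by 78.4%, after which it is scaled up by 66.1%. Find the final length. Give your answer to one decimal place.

188.5 mm

Each change multiplies by a factor: 0.255 × 1.784 × 1.661 = 0.75562212.
249.5 × 0.75562212 = 188.52771894 ≈ 188.5.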